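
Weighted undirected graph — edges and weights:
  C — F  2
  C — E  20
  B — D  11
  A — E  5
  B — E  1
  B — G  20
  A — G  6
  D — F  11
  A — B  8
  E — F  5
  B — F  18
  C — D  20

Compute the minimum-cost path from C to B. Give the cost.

Some routes from C to B:
C -> F -> E -> A -> B: 2 + 5 + 5 + 8 = 20
C -> E -> B: 20 + 1 = 21
C -> F -> B: 2 + 18 = 20
C -> F -> D -> B: 2 + 11 + 11 = 24
C -> F -> E -> B: 2 + 5 + 1 = 8
Best route has total 8.

8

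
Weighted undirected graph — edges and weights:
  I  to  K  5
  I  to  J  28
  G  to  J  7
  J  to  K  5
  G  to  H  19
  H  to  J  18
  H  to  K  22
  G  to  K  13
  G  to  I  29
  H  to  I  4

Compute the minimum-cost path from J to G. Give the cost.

7

Checking several routes:
J → K → I → H → G: 5 + 5 + 4 + 19 = 33
J → K → G: 5 + 13 = 18
J → H → G: 18 + 19 = 37
J → H → I → K → G: 18 + 4 + 5 + 13 = 40
J → G: 7
J → K → I → G: 5 + 5 + 29 = 39
The minimum is 7.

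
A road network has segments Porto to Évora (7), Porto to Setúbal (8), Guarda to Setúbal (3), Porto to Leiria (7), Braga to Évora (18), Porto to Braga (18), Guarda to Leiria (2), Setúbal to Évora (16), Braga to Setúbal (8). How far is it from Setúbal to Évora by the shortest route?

Checking several routes:
Setúbal -> Évora: 16
Setúbal -> Porto -> Évora: 8 + 7 = 15
Setúbal -> Guarda -> Leiria -> Porto -> Évora: 3 + 2 + 7 + 7 = 19
Setúbal -> Braga -> Évora: 8 + 18 = 26
Best route has total 15 km.

15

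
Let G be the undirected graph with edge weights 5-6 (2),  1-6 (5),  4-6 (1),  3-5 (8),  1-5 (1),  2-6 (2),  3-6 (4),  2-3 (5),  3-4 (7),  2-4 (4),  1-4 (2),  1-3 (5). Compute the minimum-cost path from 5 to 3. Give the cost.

A few of the 5→3 routes:
5→3: 8
5→6→3: 2 + 4 = 6
5→1→4→6→3: 1 + 2 + 1 + 4 = 8
5→6→2→3: 2 + 2 + 5 = 9
5→1→3: 1 + 5 = 6
The minimum is 6.

6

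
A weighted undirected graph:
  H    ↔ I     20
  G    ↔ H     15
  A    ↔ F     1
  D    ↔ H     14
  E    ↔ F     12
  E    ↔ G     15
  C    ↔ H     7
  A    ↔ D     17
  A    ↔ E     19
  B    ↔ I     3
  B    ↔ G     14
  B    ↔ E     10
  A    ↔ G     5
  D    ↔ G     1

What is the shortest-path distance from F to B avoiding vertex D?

20

Some routes from F to B avoiding D:
F -> E -> B: 12 + 10 = 22
F -> A -> G -> B: 1 + 5 + 14 = 20
F -> A -> G -> E -> B: 1 + 5 + 15 + 10 = 31
F -> A -> E -> B: 1 + 19 + 10 = 30
Shortest: 20.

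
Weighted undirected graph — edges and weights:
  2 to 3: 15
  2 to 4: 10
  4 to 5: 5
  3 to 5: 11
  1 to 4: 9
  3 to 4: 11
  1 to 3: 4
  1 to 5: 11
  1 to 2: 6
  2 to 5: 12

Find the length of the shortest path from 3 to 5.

11

Checking several routes:
3→1→4→5: 4 + 9 + 5 = 18
3→1→5: 4 + 11 = 15
3→4→5: 11 + 5 = 16
3→5: 11
Shortest: 11.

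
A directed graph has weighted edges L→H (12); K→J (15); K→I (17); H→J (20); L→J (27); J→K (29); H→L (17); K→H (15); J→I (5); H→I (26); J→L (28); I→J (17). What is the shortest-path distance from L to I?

Checking several routes:
L -> J -> K -> I: 27 + 29 + 17 = 73
L -> H -> I: 12 + 26 = 38
L -> H -> J -> I: 12 + 20 + 5 = 37
L -> J -> I: 27 + 5 = 32
Best route has total 32.

32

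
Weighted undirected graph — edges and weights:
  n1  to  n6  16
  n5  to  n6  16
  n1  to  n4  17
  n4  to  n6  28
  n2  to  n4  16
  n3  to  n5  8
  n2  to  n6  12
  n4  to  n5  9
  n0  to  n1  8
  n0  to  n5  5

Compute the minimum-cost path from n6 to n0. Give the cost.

Some routes from n6 to n0:
n6 -> n1 -> n0: 16 + 8 = 24
n6 -> n4 -> n5 -> n0: 28 + 9 + 5 = 42
n6 -> n2 -> n4 -> n5 -> n0: 12 + 16 + 9 + 5 = 42
n6 -> n5 -> n0: 16 + 5 = 21
n6 -> n1 -> n4 -> n5 -> n0: 16 + 17 + 9 + 5 = 47
The minimum is 21.

21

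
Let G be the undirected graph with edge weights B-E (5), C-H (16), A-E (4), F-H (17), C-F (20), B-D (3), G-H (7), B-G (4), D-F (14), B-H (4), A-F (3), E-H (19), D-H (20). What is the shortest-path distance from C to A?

23

A few of the C→A routes:
C - H - E - A: 16 + 19 + 4 = 39
C - H - F - A: 16 + 17 + 3 = 36
C - F - A: 20 + 3 = 23
C - H - B - D - F - A: 16 + 4 + 3 + 14 + 3 = 40
C - H - B - E - A: 16 + 4 + 5 + 4 = 29
C - H - G - B - E - A: 16 + 7 + 4 + 5 + 4 = 36
Best route has total 23.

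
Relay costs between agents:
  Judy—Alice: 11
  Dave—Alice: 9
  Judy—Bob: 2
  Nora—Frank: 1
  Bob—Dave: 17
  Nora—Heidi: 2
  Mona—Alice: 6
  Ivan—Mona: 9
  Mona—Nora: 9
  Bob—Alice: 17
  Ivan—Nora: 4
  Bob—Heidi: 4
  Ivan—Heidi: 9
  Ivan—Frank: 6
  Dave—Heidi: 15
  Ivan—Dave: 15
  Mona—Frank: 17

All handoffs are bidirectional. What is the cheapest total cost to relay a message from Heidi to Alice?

17

Comparing a few candidate routes:
Heidi → Bob → Judy → Alice: 4 + 2 + 11 = 17
Heidi → Nora → Mona → Alice: 2 + 9 + 6 = 17
Heidi → Nora → Ivan → Mona → Alice: 2 + 4 + 9 + 6 = 21
Best route has total 17.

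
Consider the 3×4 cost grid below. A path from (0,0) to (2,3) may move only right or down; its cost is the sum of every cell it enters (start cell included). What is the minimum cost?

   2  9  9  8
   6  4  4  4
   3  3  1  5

Best path: r0c0 -> r1c0 -> r2c0 -> r2c1 -> r2c2 -> r2c3
Cost: 2 + 6 + 3 + 3 + 1 + 5 = 20
(Top row then right column would cost 37.)

20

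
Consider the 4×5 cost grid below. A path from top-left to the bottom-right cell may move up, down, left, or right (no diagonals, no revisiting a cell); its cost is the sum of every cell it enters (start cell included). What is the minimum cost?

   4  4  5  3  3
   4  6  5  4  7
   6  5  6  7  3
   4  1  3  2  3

27

Cheapest: [0,0] -> [1,0] -> [2,0] -> [3,0] -> [3,1] -> [3,2] -> [3,3] -> [3,4]
  4 + 4 + 6 + 4 + 1 + 3 + 2 + 3 = 27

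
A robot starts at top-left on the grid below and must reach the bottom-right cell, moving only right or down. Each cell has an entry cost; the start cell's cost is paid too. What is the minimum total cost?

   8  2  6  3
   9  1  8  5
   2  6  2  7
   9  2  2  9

30

One optimal route is r0c0→r0c1→r1c1→r2c1→r2c2→r3c2→r3c3.
Its cost is 8 + 2 + 1 + 6 + 2 + 2 + 9 = 30.
(Top row then right column would cost 40.)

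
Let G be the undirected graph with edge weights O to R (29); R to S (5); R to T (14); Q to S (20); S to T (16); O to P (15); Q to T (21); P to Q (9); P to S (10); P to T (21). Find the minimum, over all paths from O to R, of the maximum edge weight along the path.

Checking several routes:
O→P→S→R: max(15, 10, 5) = 15
O→P→S→T→R: max(15, 10, 16, 14) = 16
O→P→Q→S→T→R: max(15, 9, 20, 16, 14) = 20
O→P→Q→T→R: max(15, 9, 21, 14) = 21
O→P→Q→S→R: max(15, 9, 20, 5) = 20
Smallest bottleneck: 15.

15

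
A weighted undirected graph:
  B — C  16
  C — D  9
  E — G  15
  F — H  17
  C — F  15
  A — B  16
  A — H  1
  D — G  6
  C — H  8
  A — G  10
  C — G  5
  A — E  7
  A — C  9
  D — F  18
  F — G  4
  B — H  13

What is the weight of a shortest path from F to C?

A few of the F→C routes:
F-G-C: 4 + 5 = 9
F-C: 15
F-G-D-C: 4 + 6 + 9 = 19
F-H-C: 17 + 8 = 25
F-G-A-H-C: 4 + 10 + 1 + 8 = 23
F-G-A-C: 4 + 10 + 9 = 23
Best route has total 9.

9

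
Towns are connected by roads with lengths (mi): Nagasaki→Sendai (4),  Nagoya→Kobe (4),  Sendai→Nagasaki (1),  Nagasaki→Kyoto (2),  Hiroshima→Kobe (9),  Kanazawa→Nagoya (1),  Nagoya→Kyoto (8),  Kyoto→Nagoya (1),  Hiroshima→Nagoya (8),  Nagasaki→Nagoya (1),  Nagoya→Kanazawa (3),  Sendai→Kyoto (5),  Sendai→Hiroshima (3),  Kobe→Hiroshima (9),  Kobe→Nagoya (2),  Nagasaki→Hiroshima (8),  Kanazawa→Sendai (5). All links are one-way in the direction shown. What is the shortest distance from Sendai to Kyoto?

Checking several routes:
Sendai-Nagasaki-Kyoto: 1 + 2 = 3
Sendai-Kyoto: 5
Sendai-Nagasaki-Nagoya-Kyoto: 1 + 1 + 8 = 10
Shortest: 3 mi.

3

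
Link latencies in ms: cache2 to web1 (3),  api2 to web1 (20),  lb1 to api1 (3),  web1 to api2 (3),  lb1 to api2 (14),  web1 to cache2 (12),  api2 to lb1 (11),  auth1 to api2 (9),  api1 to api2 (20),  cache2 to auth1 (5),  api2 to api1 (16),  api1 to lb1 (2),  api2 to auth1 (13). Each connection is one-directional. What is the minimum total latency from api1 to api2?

Routes from api1 to api2:
api1→lb1→api2: 2 + 14 = 16
api1→api2: 20
The minimum is 16 ms.

16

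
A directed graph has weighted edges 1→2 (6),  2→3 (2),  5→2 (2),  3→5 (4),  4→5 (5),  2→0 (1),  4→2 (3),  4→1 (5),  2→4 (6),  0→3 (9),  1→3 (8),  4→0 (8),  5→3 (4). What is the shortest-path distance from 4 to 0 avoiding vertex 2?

8

Candidate routes:
4 - 0: 8
The minimum is 8.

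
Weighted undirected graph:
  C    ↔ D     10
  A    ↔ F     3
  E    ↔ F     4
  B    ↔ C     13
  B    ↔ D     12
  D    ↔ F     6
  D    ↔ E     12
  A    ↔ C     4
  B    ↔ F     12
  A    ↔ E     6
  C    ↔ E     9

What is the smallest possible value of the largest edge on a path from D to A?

6

Some routes from D to A:
D-F-E-A: max(6, 4, 6) = 6
D-F-E-C-A: max(6, 4, 9, 4) = 9
D-F-A: max(6, 3) = 6
Smallest bottleneck: 6.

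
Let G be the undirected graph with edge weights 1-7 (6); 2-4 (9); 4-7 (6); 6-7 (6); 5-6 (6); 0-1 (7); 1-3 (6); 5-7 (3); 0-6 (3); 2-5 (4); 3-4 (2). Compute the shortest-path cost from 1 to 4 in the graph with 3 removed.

12

A few of the 1→4 routes:
1 → 0 → 6 → 5 → 7 → 4: 7 + 3 + 6 + 3 + 6 = 25
1 → 7 → 4: 6 + 6 = 12
1 → 0 → 6 → 5 → 2 → 4: 7 + 3 + 6 + 4 + 9 = 29
1 → 0 → 6 → 7 → 4: 7 + 3 + 6 + 6 = 22
1 → 7 → 5 → 2 → 4: 6 + 3 + 4 + 9 = 22
Best route has total 12.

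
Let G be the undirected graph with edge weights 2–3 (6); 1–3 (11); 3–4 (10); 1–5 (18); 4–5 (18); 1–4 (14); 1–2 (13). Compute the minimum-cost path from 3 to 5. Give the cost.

A few of the 3→5 routes:
3 -> 1 -> 5: 11 + 18 = 29
3 -> 2 -> 1 -> 5: 6 + 13 + 18 = 37
3 -> 4 -> 5: 10 + 18 = 28
3 -> 4 -> 1 -> 5: 10 + 14 + 18 = 42
3 -> 1 -> 4 -> 5: 11 + 14 + 18 = 43
The minimum is 28.

28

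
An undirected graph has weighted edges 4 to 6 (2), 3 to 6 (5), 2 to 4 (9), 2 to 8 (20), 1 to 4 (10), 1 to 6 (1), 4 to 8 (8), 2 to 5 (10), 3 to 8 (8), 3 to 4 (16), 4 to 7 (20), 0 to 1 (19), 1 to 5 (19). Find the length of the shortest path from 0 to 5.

38

A few of the 0→5 routes:
0 - 1 - 5: 19 + 19 = 38
0 - 1 - 4 - 2 - 5: 19 + 10 + 9 + 10 = 48
0 - 1 - 6 - 4 - 2 - 5: 19 + 1 + 2 + 9 + 10 = 41
Shortest: 38.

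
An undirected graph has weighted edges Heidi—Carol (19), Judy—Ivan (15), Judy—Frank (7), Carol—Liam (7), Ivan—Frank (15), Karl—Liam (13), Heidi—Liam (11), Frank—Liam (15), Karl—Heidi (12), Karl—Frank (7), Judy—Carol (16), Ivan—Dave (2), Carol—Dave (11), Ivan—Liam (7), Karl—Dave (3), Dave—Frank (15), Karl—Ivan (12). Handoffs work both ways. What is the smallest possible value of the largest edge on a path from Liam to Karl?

A few of the Liam→Karl routes:
Liam → Carol → Dave → Ivan → Karl: max(7, 11, 2, 12) = 12
Liam → Carol → Dave → Karl: max(7, 11, 3) = 11
Liam → Ivan → Karl: max(7, 12) = 12
Liam → Heidi → Karl: max(11, 12) = 12
Liam → Ivan → Dave → Karl: max(7, 2, 3) = 7
Smallest bottleneck: 7.

7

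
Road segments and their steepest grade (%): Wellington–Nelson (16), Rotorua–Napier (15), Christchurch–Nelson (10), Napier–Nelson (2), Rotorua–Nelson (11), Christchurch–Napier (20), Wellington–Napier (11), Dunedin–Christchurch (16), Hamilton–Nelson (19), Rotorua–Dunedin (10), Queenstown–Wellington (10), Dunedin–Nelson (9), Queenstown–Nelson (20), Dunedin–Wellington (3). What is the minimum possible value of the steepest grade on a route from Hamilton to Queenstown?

19

Comparing a few candidate routes:
Hamilton-Nelson-Christchurch-Dunedin-Wellington-Queenstown: max(19, 10, 16, 3, 10) = 19
Hamilton-Nelson-Rotorua-Dunedin-Wellington-Queenstown: max(19, 11, 10, 3, 10) = 19
Hamilton-Nelson-Rotorua-Napier-Wellington-Queenstown: max(19, 11, 15, 11, 10) = 19
Hamilton-Nelson-Christchurch-Dunedin-Rotorua-Napier-Wellington-Queenstown: max(19, 10, 16, 10, 15, 11, 10) = 19
Hamilton-Nelson-Wellington-Queenstown: max(19, 16, 10) = 19
The minimum achievable maximum is 19%.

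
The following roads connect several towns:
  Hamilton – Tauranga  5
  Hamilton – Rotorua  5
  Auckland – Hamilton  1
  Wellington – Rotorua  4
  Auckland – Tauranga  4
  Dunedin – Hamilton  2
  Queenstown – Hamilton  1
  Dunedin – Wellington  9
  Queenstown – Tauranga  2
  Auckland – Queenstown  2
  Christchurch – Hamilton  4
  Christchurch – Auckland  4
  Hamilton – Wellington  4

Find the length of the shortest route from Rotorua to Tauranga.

8

Comparing a few candidate routes:
Rotorua→Hamilton→Auckland→Tauranga: 5 + 1 + 4 = 10
Rotorua→Hamilton→Queenstown→Tauranga: 5 + 1 + 2 = 8
Rotorua→Hamilton→Tauranga: 5 + 5 = 10
The minimum is 8.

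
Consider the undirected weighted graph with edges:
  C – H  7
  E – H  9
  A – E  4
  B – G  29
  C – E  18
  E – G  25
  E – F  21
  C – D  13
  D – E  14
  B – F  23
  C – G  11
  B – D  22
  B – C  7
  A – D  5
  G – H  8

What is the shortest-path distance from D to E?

A few of the D→E routes:
D → C → E: 13 + 18 = 31
D → A → E: 5 + 4 = 9
D → C → G → H → E: 13 + 11 + 8 + 9 = 41
D → C → H → E: 13 + 7 + 9 = 29
D → E: 14
The minimum is 9.

9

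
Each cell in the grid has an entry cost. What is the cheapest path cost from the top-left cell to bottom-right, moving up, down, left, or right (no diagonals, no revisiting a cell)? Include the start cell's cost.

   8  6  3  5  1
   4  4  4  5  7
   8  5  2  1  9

32

Take (0,0) → (1,0) → (1,1) → (1,2) → (2,2) → (2,3) → (2,4) for a total of 8 + 4 + 4 + 4 + 2 + 1 + 9 = 32.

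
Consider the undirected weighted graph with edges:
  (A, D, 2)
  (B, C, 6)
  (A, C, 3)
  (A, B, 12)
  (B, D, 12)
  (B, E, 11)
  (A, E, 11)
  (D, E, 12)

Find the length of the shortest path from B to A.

9

Checking several routes:
B→A: 12
B→D→A: 12 + 2 = 14
B→C→A: 6 + 3 = 9
Best route has total 9.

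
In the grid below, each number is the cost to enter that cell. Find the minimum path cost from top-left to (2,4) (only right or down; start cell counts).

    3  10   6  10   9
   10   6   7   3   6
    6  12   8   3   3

35

Take r0c0 → r0c1 → r0c2 → r1c2 → r1c3 → r2c3 → r2c4 for a total of 3 + 10 + 6 + 7 + 3 + 3 + 3 = 35.
For comparison, the top-then-right route costs 47.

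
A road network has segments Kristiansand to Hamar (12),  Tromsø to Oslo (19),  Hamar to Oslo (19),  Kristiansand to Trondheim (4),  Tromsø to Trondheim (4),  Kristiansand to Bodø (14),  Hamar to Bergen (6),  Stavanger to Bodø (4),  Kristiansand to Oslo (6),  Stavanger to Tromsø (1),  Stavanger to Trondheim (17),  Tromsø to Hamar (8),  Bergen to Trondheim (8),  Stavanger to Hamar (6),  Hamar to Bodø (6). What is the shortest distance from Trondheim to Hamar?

11

Some routes from Trondheim to Hamar:
Trondheim→Tromsø→Stavanger→Hamar: 4 + 1 + 6 = 11
Trondheim→Tromsø→Hamar: 4 + 8 = 12
Trondheim→Tromsø→Stavanger→Bodø→Hamar: 4 + 1 + 4 + 6 = 15
Trondheim→Kristiansand→Hamar: 4 + 12 = 16
Trondheim→Bergen→Hamar: 8 + 6 = 14
The minimum is 11 km.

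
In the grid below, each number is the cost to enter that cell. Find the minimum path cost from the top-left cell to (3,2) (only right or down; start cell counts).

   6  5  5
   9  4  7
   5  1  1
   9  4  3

Path r0c0→r0c1→r1c1→r2c1→r2c2→r3c2: 6 + 5 + 4 + 1 + 1 + 3 = 20.
(Top row then right column would cost 27.)

20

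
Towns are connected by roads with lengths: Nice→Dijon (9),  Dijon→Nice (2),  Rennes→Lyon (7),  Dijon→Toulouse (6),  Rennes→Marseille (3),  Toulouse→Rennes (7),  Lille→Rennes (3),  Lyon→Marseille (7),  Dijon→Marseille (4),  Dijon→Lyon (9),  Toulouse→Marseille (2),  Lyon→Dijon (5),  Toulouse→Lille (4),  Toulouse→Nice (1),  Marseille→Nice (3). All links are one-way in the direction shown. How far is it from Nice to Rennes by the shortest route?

Paths from Nice to Rennes:
Nice → Dijon → Toulouse → Rennes: 9 + 6 + 7 = 22
Nice → Dijon → Toulouse → Lille → Rennes: 9 + 6 + 4 + 3 = 22
Shortest: 22.

22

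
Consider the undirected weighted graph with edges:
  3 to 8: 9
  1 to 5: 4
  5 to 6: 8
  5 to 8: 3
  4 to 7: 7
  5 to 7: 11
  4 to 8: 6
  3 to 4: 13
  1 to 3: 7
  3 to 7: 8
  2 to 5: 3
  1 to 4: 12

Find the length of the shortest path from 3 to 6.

19

Comparing a few candidate routes:
3 - 7 - 4 - 8 - 5 - 6: 8 + 7 + 6 + 3 + 8 = 32
3 - 4 - 8 - 5 - 6: 13 + 6 + 3 + 8 = 30
3 - 1 - 5 - 6: 7 + 4 + 8 = 19
3 - 8 - 5 - 6: 9 + 3 + 8 = 20
3 - 7 - 5 - 6: 8 + 11 + 8 = 27
Best route has total 19.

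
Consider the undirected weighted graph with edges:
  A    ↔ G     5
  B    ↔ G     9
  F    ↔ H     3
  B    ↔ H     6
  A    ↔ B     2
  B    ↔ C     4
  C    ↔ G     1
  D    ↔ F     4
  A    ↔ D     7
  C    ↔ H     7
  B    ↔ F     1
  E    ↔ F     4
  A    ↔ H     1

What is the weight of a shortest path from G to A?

Some routes from G to A:
G→B→A: 9 + 2 = 11
G→C→H→A: 1 + 7 + 1 = 9
G→C→B→F→H→A: 1 + 4 + 1 + 3 + 1 = 10
G→C→B→A: 1 + 4 + 2 = 7
G→A: 5
Best route has total 5.

5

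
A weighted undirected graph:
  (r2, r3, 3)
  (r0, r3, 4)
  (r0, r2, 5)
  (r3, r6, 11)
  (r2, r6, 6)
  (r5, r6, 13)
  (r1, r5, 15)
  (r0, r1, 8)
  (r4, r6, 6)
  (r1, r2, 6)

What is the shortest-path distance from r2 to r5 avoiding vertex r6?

21

Paths from r2 to r5 avoiding r6:
r2→r3→r0→r1→r5: 3 + 4 + 8 + 15 = 30
r2→r0→r1→r5: 5 + 8 + 15 = 28
r2→r1→r5: 6 + 15 = 21
The minimum is 21.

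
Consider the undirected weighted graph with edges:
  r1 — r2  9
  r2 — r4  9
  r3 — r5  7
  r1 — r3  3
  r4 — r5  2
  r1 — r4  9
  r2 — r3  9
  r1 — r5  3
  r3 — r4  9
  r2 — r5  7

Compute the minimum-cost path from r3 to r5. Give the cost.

6

A few of the r3→r5 routes:
r3 → r5: 7
r3 → r2 → r5: 9 + 7 = 16
r3 → r1 → r5: 3 + 3 = 6
r3 → r4 → r5: 9 + 2 = 11
r3 → r1 → r2 → r5: 3 + 9 + 7 = 19
r3 → r1 → r4 → r5: 3 + 9 + 2 = 14
Best route has total 6.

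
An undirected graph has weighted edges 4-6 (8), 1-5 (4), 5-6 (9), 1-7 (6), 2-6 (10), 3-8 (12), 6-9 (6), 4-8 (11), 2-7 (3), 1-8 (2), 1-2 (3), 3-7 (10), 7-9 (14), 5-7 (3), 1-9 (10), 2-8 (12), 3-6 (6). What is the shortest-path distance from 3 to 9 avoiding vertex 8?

12

A few of the 3→9 routes:
3 -> 6 -> 9: 6 + 6 = 12
3 -> 7 -> 9: 10 + 14 = 24
3 -> 7 -> 2 -> 1 -> 9: 10 + 3 + 3 + 10 = 26
Best route has total 12.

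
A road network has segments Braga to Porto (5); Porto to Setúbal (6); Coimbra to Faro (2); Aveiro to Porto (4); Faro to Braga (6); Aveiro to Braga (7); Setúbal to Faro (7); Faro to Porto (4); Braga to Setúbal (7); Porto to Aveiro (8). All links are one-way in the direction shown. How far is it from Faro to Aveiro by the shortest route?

Candidate routes:
Faro-Braga-Porto-Aveiro: 6 + 5 + 8 = 19
Faro-Porto-Aveiro: 4 + 8 = 12
Best route has total 12.

12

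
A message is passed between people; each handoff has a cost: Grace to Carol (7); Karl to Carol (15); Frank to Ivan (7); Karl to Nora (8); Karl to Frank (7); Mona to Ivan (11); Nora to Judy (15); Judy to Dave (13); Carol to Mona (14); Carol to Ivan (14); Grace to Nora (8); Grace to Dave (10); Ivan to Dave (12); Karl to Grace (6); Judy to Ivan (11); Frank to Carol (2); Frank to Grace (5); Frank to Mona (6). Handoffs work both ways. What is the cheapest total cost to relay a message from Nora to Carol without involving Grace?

17

Some routes from Nora to Carol avoiding Grace:
Nora→Judy→Ivan→Frank→Carol: 15 + 11 + 7 + 2 = 35
Nora→Karl→Carol: 8 + 15 = 23
Nora→Karl→Frank→Mona→Carol: 8 + 7 + 6 + 14 = 35
Nora→Karl→Frank→Ivan→Carol: 8 + 7 + 7 + 14 = 36
Nora→Karl→Frank→Carol: 8 + 7 + 2 = 17
The minimum is 17.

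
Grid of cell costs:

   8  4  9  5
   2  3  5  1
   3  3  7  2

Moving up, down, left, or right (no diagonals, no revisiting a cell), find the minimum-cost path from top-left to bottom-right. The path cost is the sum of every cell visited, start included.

Cheapest: r0c0 → r1c0 → r1c1 → r1c2 → r1c3 → r2c3
  8 + 2 + 3 + 5 + 1 + 2 = 21

21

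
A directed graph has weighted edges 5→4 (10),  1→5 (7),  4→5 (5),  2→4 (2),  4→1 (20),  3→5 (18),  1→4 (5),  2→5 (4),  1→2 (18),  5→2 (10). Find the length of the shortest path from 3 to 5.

18

Paths from 3 to 5:
3→5: 18
Shortest: 18.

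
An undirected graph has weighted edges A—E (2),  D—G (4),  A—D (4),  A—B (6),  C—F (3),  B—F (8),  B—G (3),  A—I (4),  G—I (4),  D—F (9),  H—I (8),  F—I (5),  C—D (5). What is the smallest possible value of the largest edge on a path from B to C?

5

A few of the B→C routes:
B - G - I - A - D - C: max(3, 4, 4, 4, 5) = 5
B - G - D - A - I - F - C: max(3, 4, 4, 4, 5, 3) = 5
B - G - I - F - C: max(3, 4, 5, 3) = 5
B - G - D - C: max(3, 4, 5) = 5
B - A - D - C: max(6, 4, 5) = 6
B - A - D - G - I - F - C: max(6, 4, 4, 4, 5, 3) = 6
Smallest bottleneck: 5.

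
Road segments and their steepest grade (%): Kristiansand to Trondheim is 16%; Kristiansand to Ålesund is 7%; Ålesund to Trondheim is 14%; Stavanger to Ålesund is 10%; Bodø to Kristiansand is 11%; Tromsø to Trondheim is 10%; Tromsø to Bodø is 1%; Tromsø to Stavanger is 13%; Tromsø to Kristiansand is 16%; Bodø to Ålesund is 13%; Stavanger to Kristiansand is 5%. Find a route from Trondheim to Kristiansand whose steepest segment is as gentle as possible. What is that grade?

Checking several routes:
Trondheim → Tromsø → Stavanger → Kristiansand: max(10, 13, 5) = 13
Trondheim → Tromsø → Stavanger → Ålesund → Kristiansand: max(10, 13, 10, 7) = 13
Trondheim → Tromsø → Bodø → Ålesund → Stavanger → Kristiansand: max(10, 1, 13, 10, 5) = 13
Trondheim → Tromsø → Bodø → Kristiansand: max(10, 1, 11) = 11
Trondheim → Tromsø → Stavanger → Ålesund → Bodø → Kristiansand: max(10, 13, 10, 13, 11) = 13
Best route has worst link 11%.

11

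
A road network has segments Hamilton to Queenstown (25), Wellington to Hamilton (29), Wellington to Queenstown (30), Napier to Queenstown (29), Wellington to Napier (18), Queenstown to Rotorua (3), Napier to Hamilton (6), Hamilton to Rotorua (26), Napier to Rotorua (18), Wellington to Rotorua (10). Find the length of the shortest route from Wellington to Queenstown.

13

Some routes from Wellington to Queenstown:
Wellington - Queenstown: 30
Wellington - Napier - Hamilton - Queenstown: 18 + 6 + 25 = 49
Wellington - Rotorua - Queenstown: 10 + 3 = 13
Wellington - Napier - Queenstown: 18 + 29 = 47
Wellington - Napier - Rotorua - Queenstown: 18 + 18 + 3 = 39
The minimum is 13.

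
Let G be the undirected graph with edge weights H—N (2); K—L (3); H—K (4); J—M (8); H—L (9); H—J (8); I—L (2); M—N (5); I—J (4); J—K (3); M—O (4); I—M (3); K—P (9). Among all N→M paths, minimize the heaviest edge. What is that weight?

A few of the N→M routes:
N -> H -> J -> I -> M: max(2, 8, 4, 3) = 8
N -> H -> K -> J -> I -> M: max(2, 4, 3, 4, 3) = 4
N -> H -> K -> L -> I -> M: max(2, 4, 3, 2, 3) = 4
N -> H -> J -> K -> L -> I -> M: max(2, 8, 3, 3, 2, 3) = 8
N -> M: max(5) = 5
Best route has worst link 4.

4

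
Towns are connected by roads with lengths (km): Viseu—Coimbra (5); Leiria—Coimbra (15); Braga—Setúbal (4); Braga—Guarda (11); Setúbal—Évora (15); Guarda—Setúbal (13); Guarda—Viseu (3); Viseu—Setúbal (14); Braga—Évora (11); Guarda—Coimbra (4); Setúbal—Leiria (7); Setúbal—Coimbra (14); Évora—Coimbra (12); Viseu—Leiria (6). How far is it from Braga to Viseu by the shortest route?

A few of the Braga→Viseu routes:
Braga -> Guarda -> Viseu: 11 + 3 = 14
Braga -> Setúbal -> Leiria -> Viseu: 4 + 7 + 6 = 17
Braga -> Setúbal -> Viseu: 4 + 14 = 18
Braga -> Guarda -> Coimbra -> Viseu: 11 + 4 + 5 = 20
Best route has total 14 km.

14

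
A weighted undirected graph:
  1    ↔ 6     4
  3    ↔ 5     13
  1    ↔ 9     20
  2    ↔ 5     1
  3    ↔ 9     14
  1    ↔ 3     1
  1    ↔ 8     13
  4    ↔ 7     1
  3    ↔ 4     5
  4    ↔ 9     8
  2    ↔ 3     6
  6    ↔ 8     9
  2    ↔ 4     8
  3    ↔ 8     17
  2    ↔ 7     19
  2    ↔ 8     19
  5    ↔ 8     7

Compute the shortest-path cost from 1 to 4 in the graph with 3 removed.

28

Some routes from 1 to 4 avoiding 3:
1→6→8→5→2→4: 4 + 9 + 7 + 1 + 8 = 29
1→9→4: 20 + 8 = 28
1→8→5→2→4: 13 + 7 + 1 + 8 = 29
Shortest: 28.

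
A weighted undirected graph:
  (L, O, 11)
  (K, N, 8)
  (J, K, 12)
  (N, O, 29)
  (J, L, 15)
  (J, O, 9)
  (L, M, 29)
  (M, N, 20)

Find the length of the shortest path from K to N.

8

Candidate routes:
K -> J -> O -> N: 12 + 9 + 29 = 50
K -> J -> L -> O -> N: 12 + 15 + 11 + 29 = 67
K -> J -> O -> L -> M -> N: 12 + 9 + 11 + 29 + 20 = 81
K -> N: 8
K -> J -> L -> M -> N: 12 + 15 + 29 + 20 = 76
Shortest: 8.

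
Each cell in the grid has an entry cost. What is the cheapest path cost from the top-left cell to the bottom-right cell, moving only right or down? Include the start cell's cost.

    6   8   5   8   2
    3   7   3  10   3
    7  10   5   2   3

Best path: r0c0 -> r1c0 -> r1c1 -> r1c2 -> r2c2 -> r2c3 -> r2c4
Cost: 6 + 3 + 7 + 3 + 5 + 2 + 3 = 29
For comparison, the top-then-right route costs 35.

29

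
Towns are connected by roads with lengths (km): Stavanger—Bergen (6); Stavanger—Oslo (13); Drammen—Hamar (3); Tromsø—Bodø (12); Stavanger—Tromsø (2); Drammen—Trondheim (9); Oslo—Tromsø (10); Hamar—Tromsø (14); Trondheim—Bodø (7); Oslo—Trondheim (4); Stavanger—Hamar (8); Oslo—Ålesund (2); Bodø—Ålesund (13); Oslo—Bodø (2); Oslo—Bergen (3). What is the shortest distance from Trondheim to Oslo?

4

Comparing a few candidate routes:
Trondheim→Bodø→Tromsø→Stavanger→Bergen→Oslo: 7 + 12 + 2 + 6 + 3 = 30
Trondheim→Oslo: 4
Trondheim→Drammen→Hamar→Stavanger→Bergen→Oslo: 9 + 3 + 8 + 6 + 3 = 29
Trondheim→Bodø→Oslo: 7 + 2 = 9
Trondheim→Bodø→Ålesund→Oslo: 7 + 13 + 2 = 22
Trondheim→Bodø→Tromsø→Oslo: 7 + 12 + 10 = 29
The minimum is 4 km.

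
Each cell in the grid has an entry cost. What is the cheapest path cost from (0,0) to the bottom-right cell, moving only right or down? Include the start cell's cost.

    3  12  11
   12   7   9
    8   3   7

32

One optimal route is (0,0) (0,1) (1,1) (2,1) (2,2).
Its cost is 3 + 12 + 7 + 3 + 7 = 32.
(Top row then right column would cost 42.)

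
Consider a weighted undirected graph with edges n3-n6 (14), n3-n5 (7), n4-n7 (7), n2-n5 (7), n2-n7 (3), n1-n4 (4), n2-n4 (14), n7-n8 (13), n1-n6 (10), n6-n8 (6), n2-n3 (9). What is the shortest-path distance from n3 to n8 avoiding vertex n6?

Candidate routes:
n3 → n2 → n4 → n7 → n8: 9 + 14 + 7 + 13 = 43
n3 → n2 → n7 → n8: 9 + 3 + 13 = 25
n3 → n5 → n2 → n4 → n7 → n8: 7 + 7 + 14 + 7 + 13 = 48
n3 → n5 → n2 → n7 → n8: 7 + 7 + 3 + 13 = 30
The minimum is 25.

25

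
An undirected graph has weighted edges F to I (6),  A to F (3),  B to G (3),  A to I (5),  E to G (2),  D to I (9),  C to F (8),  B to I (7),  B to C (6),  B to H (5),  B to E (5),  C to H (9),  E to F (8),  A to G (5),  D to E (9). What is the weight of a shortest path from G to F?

8

Checking several routes:
G-B-I-F: 3 + 7 + 6 = 16
G-A-F: 5 + 3 = 8
G-E-F: 2 + 8 = 10
G-B-E-F: 3 + 5 + 8 = 16
The minimum is 8.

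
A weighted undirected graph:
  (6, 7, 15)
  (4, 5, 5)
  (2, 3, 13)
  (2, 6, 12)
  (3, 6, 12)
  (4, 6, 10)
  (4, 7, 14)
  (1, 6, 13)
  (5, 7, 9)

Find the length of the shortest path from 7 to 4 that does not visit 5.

14

Paths from 7 to 4 avoiding 5:
7 -> 6 -> 4: 15 + 10 = 25
7 -> 4: 14
The minimum is 14.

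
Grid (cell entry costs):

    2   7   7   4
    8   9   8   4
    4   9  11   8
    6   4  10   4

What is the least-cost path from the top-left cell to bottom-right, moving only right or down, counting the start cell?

Path [0,0] → [0,1] → [0,2] → [0,3] → [1,3] → [2,3] → [3,3]: 2 + 7 + 7 + 4 + 4 + 8 + 4 = 36.

36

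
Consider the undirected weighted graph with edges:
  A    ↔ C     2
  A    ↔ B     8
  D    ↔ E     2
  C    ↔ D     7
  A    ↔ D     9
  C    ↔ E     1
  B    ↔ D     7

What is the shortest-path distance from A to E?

Routes from A to E:
A→C→E: 2 + 1 = 3
A→D→E: 9 + 2 = 11
A→D→C→E: 9 + 7 + 1 = 17
A→C→D→E: 2 + 7 + 2 = 11
A→B→D→E: 8 + 7 + 2 = 17
A→B→D→C→E: 8 + 7 + 7 + 1 = 23
Shortest: 3.

3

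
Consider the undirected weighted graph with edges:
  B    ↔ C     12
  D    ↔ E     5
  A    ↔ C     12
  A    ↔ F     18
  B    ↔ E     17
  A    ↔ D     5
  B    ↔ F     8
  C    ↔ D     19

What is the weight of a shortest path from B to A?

Paths from B to A:
B → E → D → A: 17 + 5 + 5 = 27
B → C → A: 12 + 12 = 24
B → C → D → A: 12 + 19 + 5 = 36
B → E → D → C → A: 17 + 5 + 19 + 12 = 53
B → F → A: 8 + 18 = 26
Best route has total 24.

24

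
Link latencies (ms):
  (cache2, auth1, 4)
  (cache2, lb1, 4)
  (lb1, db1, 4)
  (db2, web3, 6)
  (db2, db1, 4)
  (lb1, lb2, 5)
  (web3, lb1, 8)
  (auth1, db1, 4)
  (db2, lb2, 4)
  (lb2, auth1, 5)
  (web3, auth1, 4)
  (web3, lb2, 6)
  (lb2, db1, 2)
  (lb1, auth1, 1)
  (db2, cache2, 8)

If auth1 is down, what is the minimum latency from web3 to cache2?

A few of the web3→cache2 routes:
web3→lb1→cache2: 8 + 4 = 12
web3→lb2→db2→cache2: 6 + 4 + 8 = 18
web3→lb2→db1→lb1→cache2: 6 + 2 + 4 + 4 = 16
web3→db2→cache2: 6 + 8 = 14
web3→lb2→lb1→cache2: 6 + 5 + 4 = 15
The minimum is 12 ms.

12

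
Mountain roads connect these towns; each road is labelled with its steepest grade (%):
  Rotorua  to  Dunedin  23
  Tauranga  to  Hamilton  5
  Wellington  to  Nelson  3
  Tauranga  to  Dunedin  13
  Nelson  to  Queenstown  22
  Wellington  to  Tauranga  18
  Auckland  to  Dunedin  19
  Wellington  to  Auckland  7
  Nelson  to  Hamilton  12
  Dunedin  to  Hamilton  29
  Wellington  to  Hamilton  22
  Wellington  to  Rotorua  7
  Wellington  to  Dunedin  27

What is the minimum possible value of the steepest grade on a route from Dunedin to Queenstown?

22

Some routes from Dunedin to Queenstown:
Dunedin-Auckland-Wellington-Hamilton-Nelson-Queenstown: max(19, 7, 22, 12, 22) = 22
Dunedin-Tauranga-Hamilton-Nelson-Queenstown: max(13, 5, 12, 22) = 22
Dunedin-Auckland-Wellington-Tauranga-Hamilton-Nelson-Queenstown: max(19, 7, 18, 5, 12, 22) = 22
Dunedin-Tauranga-Wellington-Nelson-Queenstown: max(13, 18, 3, 22) = 22
Dunedin-Tauranga-Wellington-Hamilton-Nelson-Queenstown: max(13, 18, 22, 12, 22) = 22
Dunedin-Auckland-Wellington-Nelson-Queenstown: max(19, 7, 3, 22) = 22
The minimum achievable maximum is 22%.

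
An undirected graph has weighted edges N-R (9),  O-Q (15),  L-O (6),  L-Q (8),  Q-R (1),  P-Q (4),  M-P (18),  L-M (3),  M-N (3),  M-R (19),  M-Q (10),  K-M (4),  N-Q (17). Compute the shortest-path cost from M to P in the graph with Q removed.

Candidate routes:
M - P: 18
Best route has total 18.

18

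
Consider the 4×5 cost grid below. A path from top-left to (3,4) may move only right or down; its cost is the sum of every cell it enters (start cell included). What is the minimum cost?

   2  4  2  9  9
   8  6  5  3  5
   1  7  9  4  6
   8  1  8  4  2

26

One optimal route is (0,0)→(0,1)→(0,2)→(1,2)→(1,3)→(2,3)→(3,3)→(3,4).
Its cost is 2 + 4 + 2 + 5 + 3 + 4 + 4 + 2 = 26.
(Top row then right column would cost 39.)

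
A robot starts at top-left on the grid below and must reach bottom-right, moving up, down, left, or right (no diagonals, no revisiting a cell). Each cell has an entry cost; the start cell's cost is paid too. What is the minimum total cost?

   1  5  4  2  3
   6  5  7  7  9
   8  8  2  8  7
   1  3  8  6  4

35

Path (0,0) → (0,1) → (0,2) → (0,3) → (0,4) → (1,4) → (2,4) → (3,4): 1 + 5 + 4 + 2 + 3 + 9 + 7 + 4 = 35.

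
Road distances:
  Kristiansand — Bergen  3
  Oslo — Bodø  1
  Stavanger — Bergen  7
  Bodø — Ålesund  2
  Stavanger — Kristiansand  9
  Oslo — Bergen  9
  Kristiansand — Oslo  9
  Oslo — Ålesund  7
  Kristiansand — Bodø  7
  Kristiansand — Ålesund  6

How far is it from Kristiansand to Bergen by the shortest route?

Checking several routes:
Kristiansand→Bergen: 3
Kristiansand→Ålesund→Bodø→Oslo→Bergen: 6 + 2 + 1 + 9 = 18
Kristiansand→Oslo→Bergen: 9 + 9 = 18
Kristiansand→Stavanger→Bergen: 9 + 7 = 16
Kristiansand→Bodø→Oslo→Bergen: 7 + 1 + 9 = 17
Shortest: 3.

3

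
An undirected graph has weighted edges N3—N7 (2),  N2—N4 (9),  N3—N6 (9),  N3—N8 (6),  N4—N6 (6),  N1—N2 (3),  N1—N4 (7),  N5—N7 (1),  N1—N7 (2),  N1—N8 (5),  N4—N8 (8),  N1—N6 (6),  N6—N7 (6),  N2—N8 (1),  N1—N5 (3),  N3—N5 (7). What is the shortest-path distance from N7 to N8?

Checking several routes:
N7 -> N3 -> N8: 2 + 6 = 8
N7 -> N5 -> N1 -> N2 -> N8: 1 + 3 + 3 + 1 = 8
N7 -> N1 -> N8: 2 + 5 = 7
N7 -> N1 -> N2 -> N8: 2 + 3 + 1 = 6
N7 -> N5 -> N3 -> N8: 1 + 7 + 6 = 14
N7 -> N5 -> N1 -> N8: 1 + 3 + 5 = 9
The minimum is 6.

6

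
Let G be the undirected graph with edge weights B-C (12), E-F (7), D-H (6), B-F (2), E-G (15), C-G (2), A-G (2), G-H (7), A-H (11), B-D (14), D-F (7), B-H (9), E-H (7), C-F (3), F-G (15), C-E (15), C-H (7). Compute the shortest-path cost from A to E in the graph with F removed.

Comparing a few candidate routes:
A-G-H-E: 2 + 7 + 7 = 16
A-G-E: 2 + 15 = 17
A-G-C-H-E: 2 + 2 + 7 + 7 = 18
A-H-E: 11 + 7 = 18
Best route has total 16.

16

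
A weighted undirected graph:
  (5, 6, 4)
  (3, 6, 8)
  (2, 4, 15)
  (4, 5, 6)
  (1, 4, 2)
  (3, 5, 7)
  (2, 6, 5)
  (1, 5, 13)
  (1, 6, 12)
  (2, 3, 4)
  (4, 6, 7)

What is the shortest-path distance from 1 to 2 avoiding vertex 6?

A few of the 1→2 routes:
1 -> 5 -> 3 -> 2: 13 + 7 + 4 = 24
1 -> 4 -> 5 -> 3 -> 2: 2 + 6 + 7 + 4 = 19
1 -> 4 -> 2: 2 + 15 = 17
Best route has total 17.

17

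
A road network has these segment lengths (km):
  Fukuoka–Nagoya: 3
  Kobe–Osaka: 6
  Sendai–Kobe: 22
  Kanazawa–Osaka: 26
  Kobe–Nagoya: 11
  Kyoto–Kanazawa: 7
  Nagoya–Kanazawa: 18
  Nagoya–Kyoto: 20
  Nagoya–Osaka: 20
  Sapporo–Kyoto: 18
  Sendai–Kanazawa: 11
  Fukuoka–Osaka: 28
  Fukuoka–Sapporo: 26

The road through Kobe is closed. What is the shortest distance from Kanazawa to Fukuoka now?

Checking several routes:
Kanazawa→Kyoto→Sapporo→Fukuoka: 7 + 18 + 26 = 51
Kanazawa→Kyoto→Nagoya→Fukuoka: 7 + 20 + 3 = 30
Kanazawa→Nagoya→Fukuoka: 18 + 3 = 21
Kanazawa→Osaka→Nagoya→Fukuoka: 26 + 20 + 3 = 49
Best route has total 21 km.

21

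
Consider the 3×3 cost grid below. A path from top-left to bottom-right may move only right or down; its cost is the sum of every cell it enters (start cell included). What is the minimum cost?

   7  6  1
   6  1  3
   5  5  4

Cheapest: r0c0 → r0c1 → r0c2 → r1c2 → r2c2
  7 + 6 + 1 + 3 + 4 = 21

21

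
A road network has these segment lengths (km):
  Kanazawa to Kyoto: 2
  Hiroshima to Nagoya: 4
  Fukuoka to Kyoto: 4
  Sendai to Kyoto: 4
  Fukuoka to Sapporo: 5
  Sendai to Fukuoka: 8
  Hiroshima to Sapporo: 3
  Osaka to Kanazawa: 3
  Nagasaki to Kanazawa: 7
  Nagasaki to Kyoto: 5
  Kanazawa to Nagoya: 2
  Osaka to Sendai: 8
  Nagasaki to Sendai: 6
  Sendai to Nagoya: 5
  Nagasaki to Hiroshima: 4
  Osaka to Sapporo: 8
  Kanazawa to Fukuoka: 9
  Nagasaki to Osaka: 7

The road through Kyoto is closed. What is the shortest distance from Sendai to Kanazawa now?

7

Checking several routes:
Sendai → Nagasaki → Hiroshima → Nagoya → Kanazawa: 6 + 4 + 4 + 2 = 16
Sendai → Nagoya → Kanazawa: 5 + 2 = 7
Sendai → Nagasaki → Kanazawa: 6 + 7 = 13
Sendai → Osaka → Kanazawa: 8 + 3 = 11
Best route has total 7 km.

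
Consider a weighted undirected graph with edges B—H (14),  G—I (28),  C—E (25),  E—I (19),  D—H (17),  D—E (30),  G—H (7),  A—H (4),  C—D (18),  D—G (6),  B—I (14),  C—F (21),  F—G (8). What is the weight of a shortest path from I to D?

34

Comparing a few candidate routes:
I-B-H-D: 14 + 14 + 17 = 45
I-B-H-G-D: 14 + 14 + 7 + 6 = 41
I-G-D: 28 + 6 = 34
I-E-D: 19 + 30 = 49
Shortest: 34.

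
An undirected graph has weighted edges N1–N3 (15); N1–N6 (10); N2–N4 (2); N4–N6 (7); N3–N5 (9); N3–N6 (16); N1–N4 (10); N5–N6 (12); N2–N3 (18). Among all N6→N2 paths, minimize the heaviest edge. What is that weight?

Some routes from N6 to N2:
N6 - N4 - N2: max(7, 2) = 7
N6 - N3 - N1 - N4 - N2: max(16, 15, 10, 2) = 16
N6 - N5 - N3 - N1 - N4 - N2: max(12, 9, 15, 10, 2) = 15
N6 - N1 - N4 - N2: max(10, 10, 2) = 10
The minimum achievable maximum is 7.

7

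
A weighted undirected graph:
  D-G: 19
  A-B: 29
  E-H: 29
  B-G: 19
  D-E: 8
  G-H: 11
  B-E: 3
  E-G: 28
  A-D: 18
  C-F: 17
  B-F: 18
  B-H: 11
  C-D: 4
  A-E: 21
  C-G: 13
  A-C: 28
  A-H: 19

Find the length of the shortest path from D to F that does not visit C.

29

A few of the D→F routes:
D → E → B → F: 8 + 3 + 18 = 29
D → A → E → B → F: 18 + 21 + 3 + 18 = 60
D → G → B → F: 19 + 19 + 18 = 56
D → G → H → B → F: 19 + 11 + 11 + 18 = 59
Shortest: 29.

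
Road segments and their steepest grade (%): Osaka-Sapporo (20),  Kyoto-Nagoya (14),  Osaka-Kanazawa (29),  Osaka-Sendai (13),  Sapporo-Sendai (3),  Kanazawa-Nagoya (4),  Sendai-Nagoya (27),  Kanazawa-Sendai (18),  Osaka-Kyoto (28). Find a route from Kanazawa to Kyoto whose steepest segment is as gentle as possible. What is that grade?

Some routes from Kanazawa to Kyoto:
Kanazawa-Sendai-Nagoya-Kyoto: max(18, 27, 14) = 27
Kanazawa-Nagoya-Sendai-Sapporo-Osaka-Kyoto: max(4, 27, 3, 20, 28) = 28
Kanazawa-Nagoya-Kyoto: max(4, 14) = 14
Kanazawa-Sendai-Osaka-Kyoto: max(18, 13, 28) = 28
Kanazawa-Sendai-Sapporo-Osaka-Kyoto: max(18, 3, 20, 28) = 28
Best route has worst link 14%.

14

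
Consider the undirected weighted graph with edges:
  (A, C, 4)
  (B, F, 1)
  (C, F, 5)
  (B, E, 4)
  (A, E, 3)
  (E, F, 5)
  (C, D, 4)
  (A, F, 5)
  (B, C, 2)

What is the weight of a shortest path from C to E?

6

Comparing a few candidate routes:
C→B→E: 2 + 4 = 6
C→A→E: 4 + 3 = 7
C→B→F→E: 2 + 1 + 5 = 8
Shortest: 6.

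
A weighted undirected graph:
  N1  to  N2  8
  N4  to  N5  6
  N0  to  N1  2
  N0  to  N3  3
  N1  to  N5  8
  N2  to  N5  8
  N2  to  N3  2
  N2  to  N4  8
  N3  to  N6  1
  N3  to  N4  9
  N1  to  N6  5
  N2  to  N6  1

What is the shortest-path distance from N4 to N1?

Comparing a few candidate routes:
N4-N2-N6-N3-N0-N1: 8 + 1 + 1 + 3 + 2 = 15
N4-N5-N1: 6 + 8 = 14
N4-N3-N0-N1: 9 + 3 + 2 = 14
N4-N2-N6-N1: 8 + 1 + 5 = 14
Shortest: 14.

14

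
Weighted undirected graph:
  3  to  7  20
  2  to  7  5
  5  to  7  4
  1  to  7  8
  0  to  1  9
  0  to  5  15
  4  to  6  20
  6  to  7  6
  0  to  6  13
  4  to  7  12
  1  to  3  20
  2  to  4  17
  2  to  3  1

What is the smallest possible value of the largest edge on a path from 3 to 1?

Checking several routes:
3 -> 2 -> 7 -> 6 -> 0 -> 1: max(1, 5, 6, 13, 9) = 13
3 -> 2 -> 7 -> 1: max(1, 5, 8) = 8
3 -> 2 -> 7 -> 5 -> 0 -> 1: max(1, 5, 4, 15, 9) = 15
Smallest bottleneck: 8.

8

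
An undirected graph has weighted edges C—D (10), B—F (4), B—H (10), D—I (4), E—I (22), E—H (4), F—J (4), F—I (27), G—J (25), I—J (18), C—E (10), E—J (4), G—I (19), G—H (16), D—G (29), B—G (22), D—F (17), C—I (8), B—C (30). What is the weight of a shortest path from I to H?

22

Comparing a few candidate routes:
I → J → E → H: 18 + 4 + 4 = 26
I → D → F → J → E → H: 4 + 17 + 4 + 4 + 4 = 33
I → D → F → B → H: 4 + 17 + 4 + 10 = 35
I → D → C → E → H: 4 + 10 + 10 + 4 = 28
I → E → H: 22 + 4 = 26
I → C → E → H: 8 + 10 + 4 = 22
The minimum is 22.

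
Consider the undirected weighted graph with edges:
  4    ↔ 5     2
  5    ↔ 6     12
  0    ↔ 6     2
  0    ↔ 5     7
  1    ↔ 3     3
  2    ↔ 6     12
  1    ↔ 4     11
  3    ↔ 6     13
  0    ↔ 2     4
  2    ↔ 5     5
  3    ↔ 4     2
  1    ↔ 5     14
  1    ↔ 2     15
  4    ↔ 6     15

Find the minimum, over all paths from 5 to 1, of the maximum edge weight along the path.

Comparing a few candidate routes:
5-4-1: max(2, 11) = 11
5-2-0-6-3-1: max(5, 4, 2, 13, 3) = 13
5-2-6-3-1: max(5, 12, 13, 3) = 13
5-2-6-3-4-1: max(5, 12, 13, 2, 11) = 13
5-4-3-1: max(2, 2, 3) = 3
Smallest bottleneck: 3.

3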